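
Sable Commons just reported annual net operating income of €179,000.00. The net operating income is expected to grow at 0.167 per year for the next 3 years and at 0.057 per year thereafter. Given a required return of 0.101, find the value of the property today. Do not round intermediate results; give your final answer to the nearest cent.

€5724653.10

D_1 = 208893.00000
D_2 = 243778.13100
D_3 = 284489.07888
Terminal value at year 3: TV = D_3×(1+g_2)/(r−g_2) = 300704.95637/0.044 = 6834203.55393
P_0 = D_1/(1+r)^1 + D_2/(1+r)^2 + D_3/(1+r)^3 + TV/(1+r)^3
    = 189730.24523 + 201103.72042 + 213158.98432 + 5120660.14598 = 5724653.09595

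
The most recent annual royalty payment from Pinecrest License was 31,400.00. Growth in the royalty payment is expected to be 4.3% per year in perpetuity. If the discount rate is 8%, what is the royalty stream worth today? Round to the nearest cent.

D₁ = D₀ × (1 + g) = 31,400.00 × 1.043 = 32,750.2000
Growing perpetuity: P = D₁ / (r − g) = 32,750.2000 / (0.08 − 0.043) = 885,140.54

885140.54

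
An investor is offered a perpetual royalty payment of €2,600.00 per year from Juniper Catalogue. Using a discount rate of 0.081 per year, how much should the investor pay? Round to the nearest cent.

Level perpetuity: PV = C / r = €2,600.00 / 0.081 = €32,098.77

€32098.77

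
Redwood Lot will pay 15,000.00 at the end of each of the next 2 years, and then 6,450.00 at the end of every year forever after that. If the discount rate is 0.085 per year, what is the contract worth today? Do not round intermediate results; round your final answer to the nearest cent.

91025.38

PV of 2-year annuity: 15,000.00 × [1 − (1+0.085)^−2] / 0.085 = 26566.71409
Perpetuity value at year 2: 6,450.00 / 0.085 = 75882.35294
PV of perpetuity: 75882.35294 / (1+0.085)^2 = 64458.66588
Total PV = 26566.71409 + 64458.66588 = 91025.37998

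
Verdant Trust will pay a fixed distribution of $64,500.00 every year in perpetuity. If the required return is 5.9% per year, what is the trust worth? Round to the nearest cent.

Level perpetuity: PV = C / r = $64,500.00 / 0.059 = $1,093,220.34

$1093220.34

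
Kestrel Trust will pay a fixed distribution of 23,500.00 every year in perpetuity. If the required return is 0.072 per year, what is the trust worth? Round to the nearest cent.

Level perpetuity: PV = C / r = 23,500.00 / 0.072 = 326,388.89

326388.89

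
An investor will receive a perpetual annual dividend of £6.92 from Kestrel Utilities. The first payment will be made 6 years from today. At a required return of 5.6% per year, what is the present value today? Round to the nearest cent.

£94.10

Value at end of year 5: C / r = £6.92 / 0.056 = £123.5714
Discount to today: PV = £123.5714 / (1 + 0.056)^5 = £123.5714 / 1.313166 = £94.10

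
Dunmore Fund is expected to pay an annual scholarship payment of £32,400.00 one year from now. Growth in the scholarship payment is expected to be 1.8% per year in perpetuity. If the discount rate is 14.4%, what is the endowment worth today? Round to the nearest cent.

Growing perpetuity: P = D₁ / (r − g) = £32,400.0000 / (0.144 − 0.018) = £257,142.86

£257142.86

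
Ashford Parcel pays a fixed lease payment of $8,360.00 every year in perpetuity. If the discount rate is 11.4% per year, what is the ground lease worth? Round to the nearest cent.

Level perpetuity: PV = C / r = $8,360.00 / 0.114 = $73,333.33

$73333.33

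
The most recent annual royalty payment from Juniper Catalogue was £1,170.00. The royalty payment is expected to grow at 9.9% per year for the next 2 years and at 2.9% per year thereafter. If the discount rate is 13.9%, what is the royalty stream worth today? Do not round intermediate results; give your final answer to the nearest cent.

£12407.76

D_1 = 1285.83000
D_2 = 1413.12717
Terminal value at year 2: TV = D_2×(1+g_2)/(r−g_2) = 1454.10786/0.11 = 13219.16234
P_0 = D_1/(1+r)^1 + D_2/(1+r)^2 + TV/(1+r)^2
    = 1128.91133 + 1089.26563 + 10189.58480 = 12407.76175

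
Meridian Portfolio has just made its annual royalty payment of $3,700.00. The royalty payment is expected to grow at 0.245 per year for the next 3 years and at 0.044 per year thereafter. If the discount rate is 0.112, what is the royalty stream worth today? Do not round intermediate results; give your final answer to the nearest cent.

D_1 = 4606.50000
D_2 = 5735.09250
D_3 = 7140.19016
Terminal value at year 3: TV = D_3×(1+g_2)/(r−g_2) = 7454.35853/0.068 = 109622.91955
P_0 = D_1/(1+r)^1 + D_2/(1+r)^2 + D_3/(1+r)^3 + TV/(1+r)^3
    = 4142.53597 + 4638.00115 + 5192.72611 + 79723.61856 = 93696.88180

$93696.88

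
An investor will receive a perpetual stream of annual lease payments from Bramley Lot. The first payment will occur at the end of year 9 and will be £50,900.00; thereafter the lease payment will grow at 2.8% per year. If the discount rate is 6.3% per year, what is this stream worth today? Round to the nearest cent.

£892038.55

Value at end of year 8: C₁ / (r − g) = £50,900.00 / (0.063 − 0.028) = £1,454,285.7143
Discount to today: PV = £1,454,285.7143 / (1 + 0.063)^8 = £1,454,285.7143 / 1.630295 = £892,038.55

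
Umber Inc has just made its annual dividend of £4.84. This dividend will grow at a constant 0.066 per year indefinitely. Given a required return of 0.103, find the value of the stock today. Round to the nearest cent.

D₁ = D₀ × (1 + g) = £4.84 × 1.066 = £5.1594
Growing perpetuity: P = D₁ / (r − g) = £5.1594 / (0.103 − 0.066) = £139.44

£139.44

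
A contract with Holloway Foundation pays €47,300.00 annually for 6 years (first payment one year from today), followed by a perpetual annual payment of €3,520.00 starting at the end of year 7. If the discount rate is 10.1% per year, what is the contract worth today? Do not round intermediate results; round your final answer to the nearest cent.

PV of 6-year annuity: €47,300.00 × [1 − (1+0.101)^−6] / 0.101 = 205401.53586
Perpetuity value at year 6: €3,520.00 / 0.101 = 34851.48515
PV of perpetuity: 34851.48515 / (1+0.101)^6 = 19565.78946
Total PV = 205401.53586 + 19565.78946 = 224967.32532

€224967.33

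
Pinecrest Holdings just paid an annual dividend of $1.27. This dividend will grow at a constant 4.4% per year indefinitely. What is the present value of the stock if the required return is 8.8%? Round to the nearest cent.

$30.13

D₁ = D₀ × (1 + g) = $1.27 × 1.044 = $1.3259
Growing perpetuity: P = D₁ / (r − g) = $1.3259 / (0.088 − 0.044) = $30.13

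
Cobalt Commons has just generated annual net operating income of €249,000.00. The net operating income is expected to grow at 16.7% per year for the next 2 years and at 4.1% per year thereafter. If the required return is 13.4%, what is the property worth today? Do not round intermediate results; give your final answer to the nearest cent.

€3471720.43

D_1 = 290583.00000
D_2 = 339110.36100
Terminal value at year 2: TV = D_2×(1+g_2)/(r−g_2) = 353013.88580/0.093 = 3795848.23442
P_0 = D_1/(1+r)^1 + D_2/(1+r)^2 + TV/(1+r)^2
    = 256246.03175 + 263702.92685 + 2951771.47151 = 3471720.43011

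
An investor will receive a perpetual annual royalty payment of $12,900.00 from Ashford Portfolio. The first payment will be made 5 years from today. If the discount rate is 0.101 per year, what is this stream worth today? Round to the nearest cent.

$86919.87

Value at end of year 4: C / r = $12,900.00 / 0.101 = $127,722.7723
Discount to today: PV = $127,722.7723 / (1 + 0.101)^4 = $127,722.7723 / 1.469431 = $86,919.87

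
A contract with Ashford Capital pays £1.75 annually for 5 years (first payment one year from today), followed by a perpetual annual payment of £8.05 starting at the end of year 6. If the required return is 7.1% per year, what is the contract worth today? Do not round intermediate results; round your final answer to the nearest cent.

PV of 5-year annuity: £1.75 × [1 − (1+0.071)^−5] / 0.071 = 7.15617
Perpetuity value at year 5: £8.05 / 0.071 = 113.38028
PV of perpetuity: 113.38028 / (1+0.071)^5 = 80.46188
Total PV = 7.15617 + 80.46188 = 87.61805

£87.62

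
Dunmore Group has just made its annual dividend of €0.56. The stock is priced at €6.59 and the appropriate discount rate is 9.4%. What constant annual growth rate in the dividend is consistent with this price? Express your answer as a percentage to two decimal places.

P = D₀(1+g)/(r−g) ⇒ P(r−g) = D₀(1+g) ⇒ g(P+D₀) = P·r − D₀
g = (P·r − D₀)/(P + D₀) = (€6.59×0.094 − €0.56) / (€6.59 + €0.56) = 0.008316

0.83%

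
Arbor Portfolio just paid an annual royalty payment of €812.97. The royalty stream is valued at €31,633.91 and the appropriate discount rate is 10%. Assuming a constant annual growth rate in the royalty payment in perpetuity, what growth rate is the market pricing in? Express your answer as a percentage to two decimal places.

P = D₀(1+g)/(r−g) ⇒ P(r−g) = D₀(1+g) ⇒ g(P+D₀) = P·r − D₀
g = (P·r − D₀)/(P + D₀) = (€31,633.91×0.1 − €812.97) / (€31,633.91 + €812.97) = 0.072439

7.24%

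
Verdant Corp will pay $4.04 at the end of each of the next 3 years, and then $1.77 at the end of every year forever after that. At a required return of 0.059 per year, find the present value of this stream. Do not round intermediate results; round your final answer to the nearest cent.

$36.08

PV of 3-year annuity: $4.04 × [1 − (1+0.059)^−3] / 0.059 = 10.81898
Perpetuity value at year 3: $1.77 / 0.059 = 30.00000
PV of perpetuity: 30.00000 / (1+0.059)^3 = 25.26000
Total PV = 10.81898 + 25.26000 = 36.07898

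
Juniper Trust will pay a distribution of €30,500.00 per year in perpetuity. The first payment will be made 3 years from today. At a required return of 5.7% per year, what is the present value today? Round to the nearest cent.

€478933.27

Value at end of year 2: C / r = €30,500.00 / 0.057 = €535,087.7193
Discount to today: PV = €535,087.7193 / (1 + 0.057)^2 = €535,087.7193 / 1.117249 = €478,933.27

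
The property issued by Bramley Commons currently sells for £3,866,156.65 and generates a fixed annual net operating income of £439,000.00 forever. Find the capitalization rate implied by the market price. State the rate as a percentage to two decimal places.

P = C/r ⇒ r = C/P = £439,000.00/£3,866,156.65 = 0.113549

11.35%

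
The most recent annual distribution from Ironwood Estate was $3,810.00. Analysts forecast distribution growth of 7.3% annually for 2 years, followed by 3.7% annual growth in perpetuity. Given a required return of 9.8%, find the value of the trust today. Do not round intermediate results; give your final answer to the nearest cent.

D_1 = 4088.13000
D_2 = 4386.56349
Terminal value at year 2: TV = D_2×(1+g_2)/(r−g_2) = 4548.86634/0.061 = 74571.57933
P_0 = D_1/(1+r)^1 + D_2/(1+r)^2 + TV/(1+r)^2
    = 3723.25137 + 3638.47788 + 61854.12402 = 69215.85327

$69215.85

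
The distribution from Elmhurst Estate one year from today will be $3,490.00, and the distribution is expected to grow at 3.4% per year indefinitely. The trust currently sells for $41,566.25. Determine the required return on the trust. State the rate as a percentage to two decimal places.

P = D₁/(r − g) ⇒ r = D₁/P + g = $3,490.0000/$41,566.25 + 0.034 = 0.083962 + 0.034 = 0.117962

11.80%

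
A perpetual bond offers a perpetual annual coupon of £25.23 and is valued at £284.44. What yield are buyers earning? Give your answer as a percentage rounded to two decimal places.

8.87%

P = C/r ⇒ r = C/P = £25.23/£284.44 = 0.088701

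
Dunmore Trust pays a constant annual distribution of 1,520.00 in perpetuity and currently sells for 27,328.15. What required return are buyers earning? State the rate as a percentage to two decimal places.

5.56%

P = C/r ⇒ r = C/P = 1,520.00/27,328.15 = 0.055620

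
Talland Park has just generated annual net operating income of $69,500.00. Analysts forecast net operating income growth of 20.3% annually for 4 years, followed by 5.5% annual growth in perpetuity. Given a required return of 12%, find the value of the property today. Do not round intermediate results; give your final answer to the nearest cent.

D_1 = 83608.50000
D_2 = 100581.02550
D_3 = 120998.97368
D_4 = 145561.76533
Terminal value at year 4: TV = D_4×(1+g_2)/(r−g_2) = 153567.66243/0.065 = 2362579.42194
P_0 = D_1/(1+r)^1 + D_2/(1+r)^2 + D_3/(1+r)^3 + D_4/(1+r)^4 + TV/(1+r)^4
    = 74650.44643 + 80182.57773 + 86124.67947 + 92507.13339 + 1501461.93431 = 1834926.77133

$1834926.77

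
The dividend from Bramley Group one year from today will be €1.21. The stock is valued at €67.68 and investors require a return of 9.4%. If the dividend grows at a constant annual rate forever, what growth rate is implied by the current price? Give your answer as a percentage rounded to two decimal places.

P = D₁/(r−g) ⇒ g = r − D₁/P = 0.094 − €1.21/€67.68 = 0.076122

7.61%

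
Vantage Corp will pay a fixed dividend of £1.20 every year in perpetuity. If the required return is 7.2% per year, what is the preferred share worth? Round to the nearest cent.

£16.67

Level perpetuity: PV = C / r = £1.20 / 0.072 = £16.67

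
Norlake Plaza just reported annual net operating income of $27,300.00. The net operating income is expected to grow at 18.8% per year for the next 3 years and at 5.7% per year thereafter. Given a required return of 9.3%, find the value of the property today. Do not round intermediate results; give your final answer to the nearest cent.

D_1 = 32432.40000
D_2 = 38529.69120
D_3 = 45773.27315
Terminal value at year 3: TV = D_3×(1+g_2)/(r−g_2) = 48382.34971/0.036 = 1343954.15875
P_0 = D_1/(1+r)^1 + D_2/(1+r)^2 + D_3/(1+r)^3 + TV/(1+r)^3
    = 29672.82708 + 32251.89256 + 35055.12202 + 1029257.33260 = 1126237.17427

$1126237.17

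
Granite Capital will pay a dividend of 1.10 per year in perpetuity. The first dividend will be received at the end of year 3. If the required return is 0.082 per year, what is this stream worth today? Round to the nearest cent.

11.46

Value at end of year 2: C / r = 1.10 / 0.082 = 13.4146
Discount to today: PV = 13.4146 / (1 + 0.082)^2 = 13.4146 / 1.170724 = 11.46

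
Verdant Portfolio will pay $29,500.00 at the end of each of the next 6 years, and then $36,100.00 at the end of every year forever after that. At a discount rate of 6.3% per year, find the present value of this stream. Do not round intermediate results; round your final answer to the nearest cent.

PV of 6-year annuity: $29,500.00 × [1 − (1+0.063)^−6] / 0.063 = 143703.76953
Perpetuity value at year 6: $36,100.00 / 0.063 = 573015.87302
PV of perpetuity: 573015.87302 / (1+0.063)^6 = 397161.42962
Total PV = 143703.76953 + 397161.42962 = 540865.19915

$540865.20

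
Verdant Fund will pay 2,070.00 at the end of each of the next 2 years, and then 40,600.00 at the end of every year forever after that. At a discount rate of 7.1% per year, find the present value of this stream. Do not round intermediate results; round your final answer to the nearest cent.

PV of 2-year annuity: 2,070.00 × [1 − (1+0.071)^−2] / 0.071 = 3737.41654
Perpetuity value at year 2: 40,600.00 / 0.071 = 571830.98592
PV of perpetuity: 571830.98592 / (1+0.071)^2 = 498527.06740
Total PV = 3737.41654 + 498527.06740 = 502264.48393

502264.48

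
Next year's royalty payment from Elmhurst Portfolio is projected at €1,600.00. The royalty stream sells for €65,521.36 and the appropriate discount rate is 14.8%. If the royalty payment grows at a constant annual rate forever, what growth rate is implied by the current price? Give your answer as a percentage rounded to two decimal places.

12.36%

P = D₁/(r−g) ⇒ g = r − D₁/P = 0.148 − €1,600.00/€65,521.36 = 0.123580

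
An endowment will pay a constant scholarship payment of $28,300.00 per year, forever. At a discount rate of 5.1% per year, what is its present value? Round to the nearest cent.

$554901.96

Level perpetuity: PV = C / r = $28,300.00 / 0.051 = $554,901.96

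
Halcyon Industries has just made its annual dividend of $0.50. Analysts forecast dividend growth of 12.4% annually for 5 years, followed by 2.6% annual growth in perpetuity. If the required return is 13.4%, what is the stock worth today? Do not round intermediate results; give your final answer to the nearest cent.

D_1 = 0.56200
D_2 = 0.63169
D_3 = 0.71002
D_4 = 0.79806
D_5 = 0.89702
Terminal value at year 5: TV = D_5×(1+g_2)/(r−g_2) = 0.92034/0.108 = 8.52168
P_0 = D_1/(1+r)^1 + D_2/(1+r)^2 + D_3/(1+r)^3 + D_4/(1+r)^4 + D_5/(1+r)^5 + TV/(1+r)^5
    = 0.49559 + 0.49122 + 0.48689 + 0.48260 + 0.47834 + 4.54423 = 6.97886

$6.98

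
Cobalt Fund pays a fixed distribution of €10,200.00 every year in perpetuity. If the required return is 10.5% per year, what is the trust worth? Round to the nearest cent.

€97142.86

Level perpetuity: PV = C / r = €10,200.00 / 0.105 = €97,142.86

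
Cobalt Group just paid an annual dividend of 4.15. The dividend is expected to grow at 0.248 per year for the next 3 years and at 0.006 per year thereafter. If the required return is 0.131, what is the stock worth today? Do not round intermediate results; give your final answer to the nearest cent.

D_1 = 5.17920
D_2 = 6.46364
D_3 = 8.06662
Terminal value at year 3: TV = D_3×(1+g_2)/(r−g_2) = 8.11502/0.125 = 64.92020
P_0 = D_1/(1+r)^1 + D_2/(1+r)^2 + D_3/(1+r)^3 + TV/(1+r)^3
    = 4.57931 + 5.05303 + 5.57576 + 44.87371 = 60.08181

60.08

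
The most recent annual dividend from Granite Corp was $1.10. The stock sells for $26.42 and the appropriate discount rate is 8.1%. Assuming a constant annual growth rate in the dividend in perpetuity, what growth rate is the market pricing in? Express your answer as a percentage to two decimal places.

3.78%

P = D₀(1+g)/(r−g) ⇒ P(r−g) = D₀(1+g) ⇒ g(P+D₀) = P·r − D₀
g = (P·r − D₀)/(P + D₀) = ($26.42×0.081 − $1.10) / ($26.42 + $1.10) = 0.037791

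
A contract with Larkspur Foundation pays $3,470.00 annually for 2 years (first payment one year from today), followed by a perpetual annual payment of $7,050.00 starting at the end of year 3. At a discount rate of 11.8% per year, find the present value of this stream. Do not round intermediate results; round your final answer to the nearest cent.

PV of 2-year annuity: $3,470.00 × [1 − (1+0.118)^−2] / 0.118 = 5879.92550
Perpetuity value at year 2: $7,050.00 / 0.118 = 59745.76271
PV of perpetuity: 59745.76271 / (1+0.118)^2 = 47799.51638
Total PV = 5879.92550 + 47799.51638 = 53679.44188

$53679.44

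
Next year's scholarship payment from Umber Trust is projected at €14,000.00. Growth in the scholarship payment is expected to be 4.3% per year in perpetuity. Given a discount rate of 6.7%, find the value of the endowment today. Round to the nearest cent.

Growing perpetuity: P = D₁ / (r − g) = €14,000.0000 / (0.067 − 0.043) = €583,333.33

€583333.33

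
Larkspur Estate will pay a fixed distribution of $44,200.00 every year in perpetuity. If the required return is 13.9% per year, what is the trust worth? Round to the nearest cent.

$317985.61

Level perpetuity: PV = C / r = $44,200.00 / 0.139 = $317,985.61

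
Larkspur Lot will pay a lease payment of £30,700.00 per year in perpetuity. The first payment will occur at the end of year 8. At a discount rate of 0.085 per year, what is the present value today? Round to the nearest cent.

£204038.11

Value at end of year 7: C / r = £30,700.00 / 0.085 = £361,176.4706
Discount to today: PV = £361,176.4706 / (1 + 0.085)^7 = £361,176.4706 / 1.770142 = £204,038.11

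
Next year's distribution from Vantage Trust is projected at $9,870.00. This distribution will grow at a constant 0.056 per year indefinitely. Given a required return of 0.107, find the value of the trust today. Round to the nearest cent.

Growing perpetuity: P = D₁ / (r − g) = $9,870.0000 / (0.107 − 0.056) = $193,529.41

$193529.41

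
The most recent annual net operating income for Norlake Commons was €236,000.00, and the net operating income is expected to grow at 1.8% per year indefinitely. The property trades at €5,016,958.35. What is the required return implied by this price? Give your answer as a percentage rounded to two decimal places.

D₁ = €236,000.00 × 1.018 = €240,248.0000
P = D₁/(r − g) ⇒ r = D₁/P + g = €240,248.0000/€5,016,958.35 + 0.018 = 0.047887 + 0.018 = 0.065887

6.59%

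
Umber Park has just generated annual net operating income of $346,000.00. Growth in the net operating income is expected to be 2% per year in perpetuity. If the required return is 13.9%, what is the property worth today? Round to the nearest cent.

$2965714.29

D₁ = D₀ × (1 + g) = $346,000.00 × 1.02 = $352,920.0000
Growing perpetuity: P = D₁ / (r − g) = $352,920.0000 / (0.139 − 0.02) = $2,965,714.29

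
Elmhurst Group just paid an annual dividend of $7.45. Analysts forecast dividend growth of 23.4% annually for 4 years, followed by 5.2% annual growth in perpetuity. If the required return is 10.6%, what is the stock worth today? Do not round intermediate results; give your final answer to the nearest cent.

$264.39

D_1 = 9.19330
D_2 = 11.34453
D_3 = 13.99915
D_4 = 17.27495
Terminal value at year 4: TV = D_4×(1+g_2)/(r−g_2) = 18.17325/0.054 = 336.54171
P_0 = D_1/(1+r)^1 + D_2/(1+r)^2 + D_3/(1+r)^3 + D_4/(1+r)^4 + TV/(1+r)^4
    = 8.31221 + 9.27420 + 10.34752 + 11.54507 + 224.91498 = 264.39397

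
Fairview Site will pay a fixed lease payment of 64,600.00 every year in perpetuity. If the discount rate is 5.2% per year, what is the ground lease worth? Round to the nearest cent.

1242307.69

Level perpetuity: PV = C / r = 64,600.00 / 0.052 = 1,242,307.69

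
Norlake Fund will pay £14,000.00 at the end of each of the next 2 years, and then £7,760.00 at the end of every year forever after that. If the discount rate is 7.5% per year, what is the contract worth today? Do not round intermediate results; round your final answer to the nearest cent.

PV of 2-year annuity: £14,000.00 × [1 − (1+0.075)^−2] / 0.075 = 25137.91239
Perpetuity value at year 2: £7,760.00 / 0.075 = 103466.66667
PV of perpetuity: 103466.66667 / (1+0.075)^2 = 89533.08094
Total PV = 25137.91239 + 89533.08094 = 114670.99333

£114670.99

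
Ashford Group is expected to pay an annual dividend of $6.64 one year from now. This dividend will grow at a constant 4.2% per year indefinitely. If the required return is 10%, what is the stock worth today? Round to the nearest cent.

$114.48

Growing perpetuity: P = D₁ / (r − g) = $6.6400 / (0.1 − 0.042) = $114.48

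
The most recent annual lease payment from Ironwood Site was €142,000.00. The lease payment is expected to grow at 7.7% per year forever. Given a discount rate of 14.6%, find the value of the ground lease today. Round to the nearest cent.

€2216434.78

D₁ = D₀ × (1 + g) = €142,000.00 × 1.077 = €152,934.0000
Growing perpetuity: P = D₁ / (r − g) = €152,934.0000 / (0.146 − 0.077) = €2,216,434.78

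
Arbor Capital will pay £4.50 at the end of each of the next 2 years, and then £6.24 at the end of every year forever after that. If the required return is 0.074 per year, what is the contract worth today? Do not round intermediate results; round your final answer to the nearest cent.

PV of 2-year annuity: £4.50 × [1 − (1+0.074)^−2] / 0.074 = 8.09120
Perpetuity value at year 2: £6.24 / 0.074 = 84.32432
PV of perpetuity: 84.32432 / (1+0.074)^2 = 73.10453
Total PV = 8.09120 + 73.10453 = 81.19573

£81.20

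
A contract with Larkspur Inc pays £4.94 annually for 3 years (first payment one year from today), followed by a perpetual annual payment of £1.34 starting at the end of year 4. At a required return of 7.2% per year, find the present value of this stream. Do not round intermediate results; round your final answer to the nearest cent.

PV of 3-year annuity: £4.94 × [1 − (1+0.072)^−3] / 0.072 = 12.91689
Perpetuity value at year 3: £1.34 / 0.072 = 18.61111
PV of perpetuity: 18.61111 / (1+0.072)^3 = 15.10734
Total PV = 12.91689 + 15.10734 = 28.02423

£28.02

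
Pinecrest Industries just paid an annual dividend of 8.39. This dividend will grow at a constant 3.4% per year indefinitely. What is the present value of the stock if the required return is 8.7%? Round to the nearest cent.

163.68

D₁ = D₀ × (1 + g) = 8.39 × 1.034 = 8.6753
Growing perpetuity: P = D₁ / (r − g) = 8.6753 / (0.087 − 0.034) = 163.68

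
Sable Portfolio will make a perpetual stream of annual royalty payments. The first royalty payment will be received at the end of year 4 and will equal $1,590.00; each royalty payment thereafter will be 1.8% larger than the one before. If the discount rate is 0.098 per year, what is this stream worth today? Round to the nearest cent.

Value at end of year 3: C₁ / (r − g) = $1,590.00 / (0.098 − 0.018) = $19,875.0000
Discount to today: PV = $19,875.0000 / (1 + 0.098)^3 = $19,875.0000 / 1.323753 = $15,014.13

$15014.13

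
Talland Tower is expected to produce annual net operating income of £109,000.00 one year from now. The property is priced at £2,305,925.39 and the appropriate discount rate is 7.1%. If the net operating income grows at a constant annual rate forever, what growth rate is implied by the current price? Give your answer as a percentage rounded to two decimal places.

2.37%

P = D₁/(r−g) ⇒ g = r − D₁/P = 0.071 − £109,000.00/£2,305,925.39 = 0.023730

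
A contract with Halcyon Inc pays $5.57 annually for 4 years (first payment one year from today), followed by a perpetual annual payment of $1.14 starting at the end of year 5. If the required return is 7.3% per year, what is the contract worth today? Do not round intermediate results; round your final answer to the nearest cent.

PV of 4-year annuity: $5.57 × [1 − (1+0.073)^−4] / 0.073 = 18.73969
Perpetuity value at year 4: $1.14 / 0.073 = 15.61644
PV of perpetuity: 15.61644 / (1+0.073)^4 = 11.78103
Total PV = 18.73969 + 11.78103 = 30.52072

$30.52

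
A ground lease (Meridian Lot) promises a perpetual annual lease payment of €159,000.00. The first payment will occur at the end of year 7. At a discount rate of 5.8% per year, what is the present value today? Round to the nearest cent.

€1954587.53

Value at end of year 6: C / r = €159,000.00 / 0.058 = €2,741,379.3103
Discount to today: PV = €2,741,379.3103 / (1 + 0.058)^6 = €2,741,379.3103 / 1.402536 = €1,954,587.53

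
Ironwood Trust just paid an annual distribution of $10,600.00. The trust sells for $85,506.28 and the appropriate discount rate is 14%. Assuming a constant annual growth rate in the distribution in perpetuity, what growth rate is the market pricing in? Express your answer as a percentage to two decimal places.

1.43%

P = D₀(1+g)/(r−g) ⇒ P(r−g) = D₀(1+g) ⇒ g(P+D₀) = P·r − D₀
g = (P·r − D₀)/(P + D₀) = ($85,506.28×0.14 − $10,600.00) / ($85,506.28 + $10,600.00) = 0.014264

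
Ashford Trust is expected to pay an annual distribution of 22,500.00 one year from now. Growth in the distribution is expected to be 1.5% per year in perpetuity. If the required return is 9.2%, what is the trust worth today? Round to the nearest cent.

Growing perpetuity: P = D₁ / (r − g) = 22,500.0000 / (0.092 − 0.015) = 292,207.79

292207.79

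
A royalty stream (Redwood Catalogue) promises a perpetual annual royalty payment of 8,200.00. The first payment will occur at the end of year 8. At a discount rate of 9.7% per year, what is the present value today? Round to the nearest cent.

44217.66

Value at end of year 7: C / r = 8,200.00 / 0.097 = 84,536.0825
Discount to today: PV = 84,536.0825 / (1 + 0.097)^7 = 84,536.0825 / 1.911817 = 44,217.66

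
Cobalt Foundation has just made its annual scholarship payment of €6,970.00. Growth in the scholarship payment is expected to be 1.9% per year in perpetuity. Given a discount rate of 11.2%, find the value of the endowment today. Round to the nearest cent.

€76370.22

D₁ = D₀ × (1 + g) = €6,970.00 × 1.019 = €7,102.4300
Growing perpetuity: P = D₁ / (r − g) = €7,102.4300 / (0.112 − 0.019) = €76,370.22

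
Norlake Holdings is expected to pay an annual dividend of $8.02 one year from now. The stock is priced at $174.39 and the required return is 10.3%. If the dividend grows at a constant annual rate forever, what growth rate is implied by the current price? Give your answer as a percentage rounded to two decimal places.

P = D₁/(r−g) ⇒ g = r − D₁/P = 0.103 − $8.02/$174.39 = 0.057011

5.70%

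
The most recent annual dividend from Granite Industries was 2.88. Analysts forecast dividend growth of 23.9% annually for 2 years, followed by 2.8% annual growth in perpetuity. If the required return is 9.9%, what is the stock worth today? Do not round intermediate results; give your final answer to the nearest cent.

59.91

D_1 = 3.56832
D_2 = 4.42115
Terminal value at year 2: TV = D_2×(1+g_2)/(r−g_2) = 4.54494/0.071 = 64.01325
P_0 = D_1/(1+r)^1 + D_2/(1+r)^2 + TV/(1+r)^2
    = 3.24688 + 3.66049 + 52.99983 = 59.90720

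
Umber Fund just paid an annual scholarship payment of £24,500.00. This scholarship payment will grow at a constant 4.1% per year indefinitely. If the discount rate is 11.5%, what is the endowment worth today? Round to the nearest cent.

£344655.41

D₁ = D₀ × (1 + g) = £24,500.00 × 1.041 = £25,504.5000
Growing perpetuity: P = D₁ / (r − g) = £25,504.5000 / (0.115 − 0.041) = £344,655.41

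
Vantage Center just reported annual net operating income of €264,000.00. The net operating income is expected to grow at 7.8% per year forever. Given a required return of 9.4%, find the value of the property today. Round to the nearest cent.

D₁ = D₀ × (1 + g) = €264,000.00 × 1.078 = €284,592.0000
Growing perpetuity: P = D₁ / (r − g) = €284,592.0000 / (0.094 − 0.078) = €17,787,000.00

€17787000.00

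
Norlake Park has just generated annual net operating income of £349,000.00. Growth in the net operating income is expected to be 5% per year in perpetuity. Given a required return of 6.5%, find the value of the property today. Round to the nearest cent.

D₁ = D₀ × (1 + g) = £349,000.00 × 1.05 = £366,450.0000
Growing perpetuity: P = D₁ / (r − g) = £366,450.0000 / (0.065 − 0.05) = £24,430,000.00

£24430000.00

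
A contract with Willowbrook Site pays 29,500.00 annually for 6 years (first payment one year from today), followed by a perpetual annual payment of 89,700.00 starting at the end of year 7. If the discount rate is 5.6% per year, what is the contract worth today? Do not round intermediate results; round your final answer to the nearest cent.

PV of 6-year annuity: 29,500.00 × [1 − (1+0.056)^−6] / 0.056 = 146902.17131
Perpetuity value at year 6: 89,700.00 / 0.056 = 1601785.71429
PV of perpetuity: 1601785.71429 / (1+0.056)^6 = 1155103.51880
Total PV = 146902.17131 + 1155103.51880 = 1302005.69011

1302005.69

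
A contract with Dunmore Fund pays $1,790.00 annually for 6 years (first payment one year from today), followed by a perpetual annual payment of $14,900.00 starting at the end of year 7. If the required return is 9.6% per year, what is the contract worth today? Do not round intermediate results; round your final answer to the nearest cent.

PV of 6-year annuity: $1,790.00 × [1 − (1+0.096)^−6] / 0.096 = 7888.15701
Perpetuity value at year 6: $14,900.00 / 0.096 = 155208.33333
PV of perpetuity: 155208.33333 / (1+0.096)^6 = 89547.13810
Total PV = 7888.15701 + 89547.13810 = 97435.29511

$97435.30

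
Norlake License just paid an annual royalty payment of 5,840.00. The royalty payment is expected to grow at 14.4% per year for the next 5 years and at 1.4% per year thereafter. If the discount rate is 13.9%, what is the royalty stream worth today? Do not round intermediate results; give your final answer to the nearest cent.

78009.87

D_1 = 6680.96000
D_2 = 7643.01824
D_3 = 8743.61287
D_4 = 10002.69312
D_5 = 11443.08093
Terminal value at year 5: TV = D_5×(1+g_2)/(r−g_2) = 11603.28406/0.125 = 92826.27249
P_0 = D_1/(1+r)^1 + D_2/(1+r)^2 + D_3/(1+r)^3 + D_4/(1+r)^4 + D_5/(1+r)^5 + TV/(1+r)^5
    = 5865.63652 + 5891.38559 + 5917.24768 + 5943.22331 + 5969.31296 + 48423.06676 = 78009.87283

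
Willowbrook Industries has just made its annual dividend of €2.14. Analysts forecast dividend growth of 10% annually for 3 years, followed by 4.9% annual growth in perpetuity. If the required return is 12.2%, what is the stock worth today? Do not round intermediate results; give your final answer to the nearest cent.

€35.15

D_1 = 2.35400
D_2 = 2.58940
D_3 = 2.84834
Terminal value at year 3: TV = D_3×(1+g_2)/(r−g_2) = 2.98791/0.073 = 40.93026
P_0 = D_1/(1+r)^1 + D_2/(1+r)^2 + D_3/(1+r)^3 + TV/(1+r)^3
    = 2.09804 + 2.05690 + 2.01657 + 28.97783 = 35.14934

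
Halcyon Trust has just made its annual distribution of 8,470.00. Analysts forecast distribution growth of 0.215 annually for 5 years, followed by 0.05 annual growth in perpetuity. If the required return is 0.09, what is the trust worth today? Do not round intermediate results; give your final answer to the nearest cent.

441963.02

D_1 = 10291.05000
D_2 = 12503.62575
D_3 = 15191.90529
D_4 = 18458.16492
D_5 = 22426.67038
Terminal value at year 5: TV = D_5×(1+g_2)/(r−g_2) = 23548.00390/0.04 = 588700.09751
P_0 = D_1/(1+r)^1 + D_2/(1+r)^2 + D_3/(1+r)^3 + D_4/(1+r)^4 + D_5/(1+r)^5 + TV/(1+r)^5
    = 9441.33028 + 10524.05164 + 11730.93829 + 13076.22938 + 14575.79697 + 382614.67049 = 441963.01704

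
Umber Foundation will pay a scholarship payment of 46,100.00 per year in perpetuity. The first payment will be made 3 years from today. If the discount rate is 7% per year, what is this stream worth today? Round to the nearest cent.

Value at end of year 2: C / r = 46,100.00 / 0.07 = 658,571.4286
Discount to today: PV = 658,571.4286 / (1 + 0.07)^2 = 658,571.4286 / 1.144900 = 575,221.79

575221.79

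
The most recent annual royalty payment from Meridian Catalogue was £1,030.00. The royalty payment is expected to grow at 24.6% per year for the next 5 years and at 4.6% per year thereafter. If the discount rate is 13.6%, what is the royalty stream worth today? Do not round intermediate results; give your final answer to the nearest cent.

D_1 = 1283.38000
D_2 = 1599.09148
D_3 = 1992.46798
D_4 = 2482.61511
D_5 = 3093.33842
Terminal value at year 5: TV = D_5×(1+g_2)/(r−g_2) = 3235.63199/0.09 = 35951.46658
P_0 = D_1/(1+r)^1 + D_2/(1+r)^2 + D_3/(1+r)^3 + D_4/(1+r)^4 + D_5/(1+r)^5 + TV/(1+r)^5
    = 1129.73592 + 1239.12936 + 1359.11548 + 1490.71997 + 1635.06785 + 19003.12191 = 25856.89048

£25856.89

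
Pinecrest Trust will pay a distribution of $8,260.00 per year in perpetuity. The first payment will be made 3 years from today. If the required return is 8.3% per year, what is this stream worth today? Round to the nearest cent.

Value at end of year 2: C / r = $8,260.00 / 0.083 = $99,518.0723
Discount to today: PV = $99,518.0723 / (1 + 0.083)^2 = $99,518.0723 / 1.172889 = $84,848.67

$84848.67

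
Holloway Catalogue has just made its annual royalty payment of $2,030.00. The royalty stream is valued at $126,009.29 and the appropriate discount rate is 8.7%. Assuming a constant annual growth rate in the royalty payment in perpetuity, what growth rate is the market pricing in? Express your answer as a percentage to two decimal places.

P = D₀(1+g)/(r−g) ⇒ P(r−g) = D₀(1+g) ⇒ g(P+D₀) = P·r − D₀
g = (P·r − D₀)/(P + D₀) = ($126,009.29×0.087 − $2,030.00) / ($126,009.29 + $2,030.00) = 0.069766

6.98%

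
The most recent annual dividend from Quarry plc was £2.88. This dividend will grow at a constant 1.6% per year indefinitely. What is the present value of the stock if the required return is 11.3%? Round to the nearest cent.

D₁ = D₀ × (1 + g) = £2.88 × 1.016 = £2.9261
Growing perpetuity: P = D₁ / (r − g) = £2.9261 / (0.113 − 0.016) = £30.17

£30.17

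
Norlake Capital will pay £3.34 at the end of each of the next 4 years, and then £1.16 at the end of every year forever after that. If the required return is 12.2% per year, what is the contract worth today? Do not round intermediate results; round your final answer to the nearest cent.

£16.10

PV of 4-year annuity: £3.34 × [1 − (1+0.122)^−4] / 0.122 = 10.10216
Perpetuity value at year 4: £1.16 / 0.122 = 9.50820
PV of perpetuity: 9.50820 / (1+0.122)^4 = 5.99966
Total PV = 10.10216 + 5.99966 = 16.10182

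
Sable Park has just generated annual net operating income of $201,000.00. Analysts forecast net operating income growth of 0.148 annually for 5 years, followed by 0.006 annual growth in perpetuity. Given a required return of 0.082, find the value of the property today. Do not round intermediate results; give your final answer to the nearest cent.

$4781853.43

D_1 = 230748.00000
D_2 = 264898.70400
D_3 = 304103.71219
D_4 = 349111.06160
D_5 = 400779.49871
Terminal value at year 5: TV = D_5×(1+g_2)/(r−g_2) = 403184.17570/0.076 = 5305054.94349
P_0 = D_1/(1+r)^1 + D_2/(1+r)^2 + D_3/(1+r)^3 + D_4/(1+r)^4 + D_5/(1+r)^5 + TV/(1+r)^5
    = 213260.62847 + 226269.13261 + 240071.13145 + 254715.02672 + 270252.17252 + 3577285.33629 = 4781853.42805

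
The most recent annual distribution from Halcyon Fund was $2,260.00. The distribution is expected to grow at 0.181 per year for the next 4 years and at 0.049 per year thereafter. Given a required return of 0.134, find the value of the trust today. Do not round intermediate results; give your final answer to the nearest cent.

D_1 = 2669.06000
D_2 = 3152.15986
D_3 = 3722.70079
D_4 = 4396.50964
Terminal value at year 4: TV = D_4×(1+g_2)/(r−g_2) = 4611.93861/0.085 = 54258.10130
P_0 = D_1/(1+r)^1 + D_2/(1+r)^2 + D_3/(1+r)^3 + D_4/(1+r)^4 + TV/(1+r)^4
    = 2353.66843 + 2451.21906 + 2552.81280 + 2658.61721 + 32810.46413 = 42826.78163

$42826.78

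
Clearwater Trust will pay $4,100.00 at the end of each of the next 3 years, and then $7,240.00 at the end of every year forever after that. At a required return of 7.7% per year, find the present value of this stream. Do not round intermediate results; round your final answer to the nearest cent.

$85889.88

PV of 3-year annuity: $4,100.00 × [1 − (1+0.077)^−3] / 0.077 = 10623.55622
Perpetuity value at year 3: $7,240.00 / 0.077 = 94025.97403
PV of perpetuity: 94025.97403 / (1+0.077)^3 = 75266.32842
Total PV = 10623.55622 + 75266.32842 = 85889.88463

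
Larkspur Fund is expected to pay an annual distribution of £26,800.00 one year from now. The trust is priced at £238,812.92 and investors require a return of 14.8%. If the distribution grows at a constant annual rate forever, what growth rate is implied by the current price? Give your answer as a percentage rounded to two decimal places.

3.58%

P = D₁/(r−g) ⇒ g = r − D₁/P = 0.148 − £26,800.00/£238,812.92 = 0.035778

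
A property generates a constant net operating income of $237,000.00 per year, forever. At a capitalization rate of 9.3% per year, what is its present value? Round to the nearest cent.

Level perpetuity: PV = C / r = $237,000.00 / 0.093 = $2,548,387.10

$2548387.10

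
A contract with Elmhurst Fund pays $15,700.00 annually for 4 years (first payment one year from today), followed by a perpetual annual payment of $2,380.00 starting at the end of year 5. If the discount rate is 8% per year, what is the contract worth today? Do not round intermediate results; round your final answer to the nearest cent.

PV of 4-year annuity: $15,700.00 × [1 − (1+0.08)^−4] / 0.08 = 52000.39139
Perpetuity value at year 4: $2,380.00 / 0.08 = 29750.00000
PV of perpetuity: 29750.00000 / (1+0.08)^4 = 21867.13812
Total PV = 52000.39139 + 21867.13812 = 73867.52951

$73867.53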